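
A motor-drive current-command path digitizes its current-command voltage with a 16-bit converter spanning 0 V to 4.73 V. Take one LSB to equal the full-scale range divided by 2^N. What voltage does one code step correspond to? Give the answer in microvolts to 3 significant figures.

72.2 µV

Span = 4.73 V.
2^16 = 65536 levels.
One LSB is 4.73 V / 65536 = 72.2 µV.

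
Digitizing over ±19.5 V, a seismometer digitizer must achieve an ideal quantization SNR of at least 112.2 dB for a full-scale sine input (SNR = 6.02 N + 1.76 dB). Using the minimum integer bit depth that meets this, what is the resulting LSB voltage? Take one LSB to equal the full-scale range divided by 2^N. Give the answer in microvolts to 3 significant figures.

74.4 µV

Full-scale range = 19.5 V − (-19.5 V) = 39 V.
Solving 6.02 N ≥ 112.2 − 1.76: N ≥ 18.346. Round up → N = 19.
Step size = 39/524288 V = 74.4 µV.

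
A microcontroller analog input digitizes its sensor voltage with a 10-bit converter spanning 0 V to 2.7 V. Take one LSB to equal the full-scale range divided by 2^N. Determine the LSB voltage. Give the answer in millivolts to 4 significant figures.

Full-scale range = 2.7 V.
There are 2^10 = 1024 steps.
One LSB is 2.7 V / 1024 = 2.637 mV.

2.637 mV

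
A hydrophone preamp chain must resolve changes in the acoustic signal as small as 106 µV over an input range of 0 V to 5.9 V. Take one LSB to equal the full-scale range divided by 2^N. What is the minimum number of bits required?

16 bits

Range is 5.9 V.
Levels needed ≥ 5.9/106 µV = 55660. 2^16 = 65536 suffices, so N_min = 16.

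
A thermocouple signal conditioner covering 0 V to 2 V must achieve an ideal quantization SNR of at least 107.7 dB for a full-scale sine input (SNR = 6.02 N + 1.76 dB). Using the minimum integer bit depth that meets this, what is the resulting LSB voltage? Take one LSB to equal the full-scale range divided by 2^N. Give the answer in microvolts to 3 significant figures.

7.63 µV

V_FS = 2 V.
N ≥ (107.7 − 1.76)/6.02 = 17.598 → N_min = 18.
LSB = 2 V / 2^18 = 7.63 µV.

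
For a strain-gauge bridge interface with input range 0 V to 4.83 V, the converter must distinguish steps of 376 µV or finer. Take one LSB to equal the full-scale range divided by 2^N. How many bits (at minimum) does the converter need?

14 bits

Span = 4.83 V.
Required number of levels: 4.83/376 µV = 12846; smallest N with 2^N ≥ that is 14.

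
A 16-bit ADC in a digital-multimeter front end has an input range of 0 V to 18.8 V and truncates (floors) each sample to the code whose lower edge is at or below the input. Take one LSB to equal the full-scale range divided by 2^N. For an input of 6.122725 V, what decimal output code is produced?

21343

V_FS = 18.8 V. LSB = 18.8 V / 2^16 ≈ 286.9 µV.
V_in − V_min = 6.122725 − (0) = 6.122725 V.
Divide by LSB: 6.122725 × 65536/18.8 = 21343.5588.
Truncating gives code 21343.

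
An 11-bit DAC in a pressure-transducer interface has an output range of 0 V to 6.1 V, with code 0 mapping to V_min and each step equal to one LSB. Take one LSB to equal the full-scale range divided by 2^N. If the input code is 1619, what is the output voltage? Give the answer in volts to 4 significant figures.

V_FS = 6.1 V. LSB = 6.1 V / 2^11.
V_out = 0 + 1619 × (6.1/2048) V
      = 0 + 4.82222 = 4.82222 V.

4.822 V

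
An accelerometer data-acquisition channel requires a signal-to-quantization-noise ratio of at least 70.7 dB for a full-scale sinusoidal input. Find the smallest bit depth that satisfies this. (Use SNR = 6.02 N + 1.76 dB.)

N ≥ (70.7 − 1.76)/6.02 = 11.452 → N_min = 12.

12 bits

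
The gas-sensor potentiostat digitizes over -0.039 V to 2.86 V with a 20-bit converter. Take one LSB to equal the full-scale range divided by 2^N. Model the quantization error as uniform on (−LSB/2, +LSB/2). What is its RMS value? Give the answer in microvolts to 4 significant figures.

Span: 2.86 V − (-0.039 V) = 2.899 V.
LSB = 2.899 V / 2^20 = 2.76470 µV.
For a uniform distribution on [−LSB/2, +LSB/2], V_rms = LSB/√12 = 2.76470 µV/3.4641 = 0.7981 µV.

0.7981 µV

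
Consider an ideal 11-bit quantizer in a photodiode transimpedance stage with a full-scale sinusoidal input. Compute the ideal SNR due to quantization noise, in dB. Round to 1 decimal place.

For an ideal N-bit converter with full-scale sine input, SNR = 6.02 N + 1.76 dB. SNR = 6.02 × 11 + 1.76 = 66.22 + 1.76 = 67.98 dB.

68.0 dB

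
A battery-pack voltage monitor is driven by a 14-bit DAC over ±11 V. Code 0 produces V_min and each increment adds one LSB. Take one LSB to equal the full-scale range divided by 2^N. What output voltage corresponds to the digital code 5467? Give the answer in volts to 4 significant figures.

Span: 11 V − (-11 V) = 22 V. LSB = 22 V / 2^14.
Output = V_min + (5467/16384) × range = -11 + 0.333679 × 22 V
      = -11 + 7.34094 = -3.65906 V.

-3.659 V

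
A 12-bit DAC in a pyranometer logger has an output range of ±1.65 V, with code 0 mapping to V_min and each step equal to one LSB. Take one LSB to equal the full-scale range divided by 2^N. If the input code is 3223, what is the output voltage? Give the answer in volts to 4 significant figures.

0.9467 V

The full-scale span is 1.65 − (-1.65) = 3.3 V. LSB = 3.3 V / 2^12.
V_out = V_min + code × LSB = -1.65 V + 3223 × 3.3 V / 4096
      = -1.65 V + 2.59666 V = 0.946655 V.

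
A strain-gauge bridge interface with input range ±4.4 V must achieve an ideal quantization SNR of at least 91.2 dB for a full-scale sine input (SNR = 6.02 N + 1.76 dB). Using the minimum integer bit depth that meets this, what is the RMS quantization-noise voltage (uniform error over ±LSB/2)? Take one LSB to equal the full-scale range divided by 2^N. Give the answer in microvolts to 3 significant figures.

Full-scale range = 4.4 V − (-4.4 V) = 8.8 V.
Required N = ⌈(91.2 − 1.76)/6.02⌉ = ⌈14.857⌉ = 15.
Step size = 8.8/32768 V = 268.55 µV.
V_rms = LSB/√12 = 77.5 µV.

77.5 µV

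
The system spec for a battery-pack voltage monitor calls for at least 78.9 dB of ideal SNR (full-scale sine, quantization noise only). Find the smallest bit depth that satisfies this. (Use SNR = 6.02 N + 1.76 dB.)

13 bits

Solving 6.02 N ≥ 78.9 − 1.76: N ≥ 12.814. Round up → N = 13.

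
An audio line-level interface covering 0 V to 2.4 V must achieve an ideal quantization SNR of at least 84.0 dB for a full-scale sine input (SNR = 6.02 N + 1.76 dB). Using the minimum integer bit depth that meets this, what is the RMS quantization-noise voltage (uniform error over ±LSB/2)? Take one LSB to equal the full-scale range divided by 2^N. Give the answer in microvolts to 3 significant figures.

42.3 µV

V_FS = 2.4 V.
6.02 N + 1.76 ≥ 84.0 gives N ≥ 13.661, so the minimum integer is 14.
LSB = 2.4 V ÷ 2^14 = 2.4/16384 V = 146.48 µV.
σ_q = LSB/√12 = 146.48 µV/3.4641 = 42.3 µV.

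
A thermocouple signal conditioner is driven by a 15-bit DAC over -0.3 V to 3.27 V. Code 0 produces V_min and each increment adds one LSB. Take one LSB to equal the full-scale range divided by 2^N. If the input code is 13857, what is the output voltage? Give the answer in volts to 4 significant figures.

1.210 V

Full-scale range = 3.27 V − (-0.3 V) = 3.57 V. LSB = 3.57 V / 2^15.
V_out = V_min + code × LSB = -0.3 V + 13857 × 3.57 V / 32768
      = -0.3 + 1.50969 = 1.20969 V.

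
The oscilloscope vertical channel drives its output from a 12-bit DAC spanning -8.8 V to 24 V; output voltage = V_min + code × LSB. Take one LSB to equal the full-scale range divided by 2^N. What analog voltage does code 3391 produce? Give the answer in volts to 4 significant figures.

Span: 24 V − (-8.8 V) = 32.8 V. LSB = 32.8 V / 2^12.
Output = V_min + (3391/4096) × range = -8.8 + 0.827881 × 32.8 V
      = -8.8 V + 27.1545 V = 18.3545 V.

18.35 V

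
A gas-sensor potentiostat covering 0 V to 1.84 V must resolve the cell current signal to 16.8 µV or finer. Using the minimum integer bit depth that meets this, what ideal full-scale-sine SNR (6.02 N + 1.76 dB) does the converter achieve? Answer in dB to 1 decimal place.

104.1 dB

Range is 1.84 V.
Required number of levels: 1.84/16.8 µV = 109520; smallest N with 2^N ≥ that is 17.
Ideal SNR at N = 17: 6.02·17 + 1.76 = 104.1 dB.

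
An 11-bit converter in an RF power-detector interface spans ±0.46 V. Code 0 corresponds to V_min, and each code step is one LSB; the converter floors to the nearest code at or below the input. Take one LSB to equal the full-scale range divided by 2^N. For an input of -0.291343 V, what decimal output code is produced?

375

The full-scale span is 0.46 − (-0.46) = 0.92 V. LSB = 0.92 V / 2^11 ≈ 449.2 µV.
V_in − V_min = -0.291343 − (-0.46) = 0.168657 V.
Divide by LSB: 0.168657 × 2048/0.92 = 375.4451.
Truncating gives code 375.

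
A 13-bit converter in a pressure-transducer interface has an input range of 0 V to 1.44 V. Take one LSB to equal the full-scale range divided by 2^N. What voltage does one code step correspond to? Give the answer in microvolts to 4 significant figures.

V_FS = 1.44 V.
2^13 = 8192 levels.
LSB = 1.44 V / 2^13 = 175.8 µV.

175.8 µV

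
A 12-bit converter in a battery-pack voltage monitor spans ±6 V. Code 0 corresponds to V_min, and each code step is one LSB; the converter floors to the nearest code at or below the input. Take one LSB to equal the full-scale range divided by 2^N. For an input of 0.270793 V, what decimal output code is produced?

Span: 6 V − (-6 V) = 12 V. LSB = 12 V / 2^12 ≈ 2.930 mV.
V_in − V_min = 0.270793 − (-6) = 6.270793 V.
Divide by LSB: 6.270793 × 4096/12 = 2140.4307.
Truncating gives code 2140.

2140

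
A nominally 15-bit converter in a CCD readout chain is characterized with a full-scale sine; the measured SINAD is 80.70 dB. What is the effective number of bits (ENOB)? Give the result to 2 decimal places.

ENOB = (80.70 − 1.76)/6.02 = 13.1130 bits.

13.11 bits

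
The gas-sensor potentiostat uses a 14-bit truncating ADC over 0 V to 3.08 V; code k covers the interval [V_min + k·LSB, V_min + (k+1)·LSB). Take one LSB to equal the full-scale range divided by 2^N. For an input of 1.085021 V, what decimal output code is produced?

Full-scale range = 3.08 V. LSB = 3.08 V / 2^14 ≈ 188.0 µV.
V_in − V_min = 1.085021 − (0) = 1.085021 V.
Divide by LSB: 1.085021 × 16384/3.08 = 5771.7481.
Truncating gives code 5771.

5771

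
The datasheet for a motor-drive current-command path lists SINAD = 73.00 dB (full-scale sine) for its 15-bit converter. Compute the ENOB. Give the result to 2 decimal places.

ENOB = (73.00 − 1.76)/6.02 = 11.8339 bits.

11.83 bits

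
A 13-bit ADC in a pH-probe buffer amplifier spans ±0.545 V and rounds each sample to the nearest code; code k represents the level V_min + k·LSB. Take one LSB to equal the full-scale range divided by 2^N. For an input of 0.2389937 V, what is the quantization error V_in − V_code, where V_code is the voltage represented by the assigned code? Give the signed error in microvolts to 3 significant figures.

+24.0 µV

Range = 0.545 − (-0.545) = 1.09 V. LSB = 1.09 V / 2^13 ≈ 133.1 µV.
(V_in − V_min)/LSB = (0.2389937 − (-0.545)) × 8192/1.09 = 5892.1802 → nearest code k = 5892.
Reconstructed level: -0.545 + 5892 × 1.09/8192 V = 0.2389697266 V.
e = 0.2389937 − (0.2389697266) = +24.0 µV.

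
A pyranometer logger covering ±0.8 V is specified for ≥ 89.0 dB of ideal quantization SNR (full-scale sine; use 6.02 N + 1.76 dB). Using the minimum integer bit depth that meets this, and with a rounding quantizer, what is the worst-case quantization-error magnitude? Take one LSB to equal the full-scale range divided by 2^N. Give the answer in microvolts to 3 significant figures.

Span: 0.8 V − (-0.8 V) = 1.6 V.
Solving 6.02 N ≥ 89.0 − 1.76: N ≥ 14.492. Round up → N = 15.
LSB = 1.6 V / 2^15 = 48.828 µV.
Half an LSB is 24.4 µV.

24.4 µV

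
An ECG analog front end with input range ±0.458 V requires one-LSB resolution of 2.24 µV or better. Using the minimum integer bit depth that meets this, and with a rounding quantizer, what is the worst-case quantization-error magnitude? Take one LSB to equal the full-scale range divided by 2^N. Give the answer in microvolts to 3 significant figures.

The full-scale span is 0.458 − (-0.458) = 0.916 V.
Levels needed ≥ 0.916/2.24 µV = 408900. 2^19 = 524288 suffices, so N_min = 19.
LSB = 0.916 V ÷ 2^19 = 0.916/524288 V = 1.7471 µV.
Half an LSB is 0.874 µV.

0.874 µV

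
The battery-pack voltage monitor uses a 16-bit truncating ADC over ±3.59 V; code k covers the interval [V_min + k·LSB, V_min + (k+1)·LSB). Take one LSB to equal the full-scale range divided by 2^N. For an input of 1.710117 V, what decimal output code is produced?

48377

Span: 3.59 V − (-3.59 V) = 7.18 V. LSB = 7.18 V / 2^16 ≈ 109.6 µV.
(V_in − V_min) × 2^16/range = (1.710117 − (-3.59)) × 65536/7.18 = 48377.224.
Floor → code = 48377.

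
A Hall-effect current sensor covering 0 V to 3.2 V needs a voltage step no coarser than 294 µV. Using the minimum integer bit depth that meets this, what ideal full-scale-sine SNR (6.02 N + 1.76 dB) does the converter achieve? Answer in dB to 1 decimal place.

Range is 3.2 V.
3.2 V / 294 µV = 10880. Since 2^13 = 8192 and 2^14 = 16384, N = 14.
SNR = 6.02 × 14 + 1.76 = 86.04 dB.

86.0 dB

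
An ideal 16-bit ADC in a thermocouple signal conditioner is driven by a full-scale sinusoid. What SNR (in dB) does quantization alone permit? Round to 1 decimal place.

Ideal quantization SNR: 6.02 × 16 + 1.76 dB = 98.1 dB.

98.1 dB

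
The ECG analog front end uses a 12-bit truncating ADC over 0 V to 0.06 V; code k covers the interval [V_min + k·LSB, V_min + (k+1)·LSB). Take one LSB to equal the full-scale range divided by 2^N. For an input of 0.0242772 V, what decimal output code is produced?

1657

V_FS = 0.06 V. LSB = 0.06 V / 2^12 ≈ 14.65 µV.
code = ⌊(V_in − V_min)/LSB⌋ = ⌊(V_in − V_min) × 2^12 / range⌋
     = ⌊(0.0242772 − (0)) × 4096 / 0.06⌋ = ⌊0.0242772 × 4096/0.06⌋
     = ⌊1657.324⌋ = 1657.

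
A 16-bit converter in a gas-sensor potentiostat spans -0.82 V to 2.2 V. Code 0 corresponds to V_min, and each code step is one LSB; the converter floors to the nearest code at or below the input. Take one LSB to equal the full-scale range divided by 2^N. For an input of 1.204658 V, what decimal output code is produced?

The full-scale span is 2.2 − (-0.82) = 3.02 V. LSB = 3.02 V / 2^16 ≈ 46.08 µV.
V_in − V_min = 1.204658 − (-0.82) = 2.024658 V.
Divide by LSB: 2.024658 × 65536/3.02 = 43936.4194.
Truncating gives code 43936.

43936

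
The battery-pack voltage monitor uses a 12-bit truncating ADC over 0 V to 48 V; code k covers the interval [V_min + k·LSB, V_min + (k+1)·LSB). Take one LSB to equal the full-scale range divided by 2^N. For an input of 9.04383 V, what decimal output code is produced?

771

V_FS = 48 V. LSB = 48 V / 2^12 ≈ 11.72 mV.
(V_in − V_min) × 2^12/range = (9.04383 − (0)) × 4096/48 = 771.740.
Floor → code = 771.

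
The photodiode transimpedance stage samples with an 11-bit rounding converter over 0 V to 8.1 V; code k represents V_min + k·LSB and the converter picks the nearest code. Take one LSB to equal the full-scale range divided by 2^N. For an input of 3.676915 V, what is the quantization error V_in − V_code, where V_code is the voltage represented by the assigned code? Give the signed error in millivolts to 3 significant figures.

−1.31 mV

Full-scale range = 8.1 V. LSB = 8.1 V / 2^11 ≈ 3.955 mV.
(3.676915 − (0)) / LSB = 3.676915 × 2048/8.1 = 929.6694. Nearest integer: k = 930.
Reconstructed level: 0 + 930 × 8.1/2048 V = 3.678222656 V.
V_in − V_code = 3.676915 − (3.678222656) = −1.31 mV.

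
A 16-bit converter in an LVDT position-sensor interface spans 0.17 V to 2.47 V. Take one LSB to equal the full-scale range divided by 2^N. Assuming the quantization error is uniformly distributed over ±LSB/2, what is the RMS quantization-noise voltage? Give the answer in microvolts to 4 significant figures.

Span: 2.47 V − (0.17 V) = 2.3 V.
LSB = 2.3 V ÷ 2^16 = 2.3/65536 V = 35.0952 µV.
V_rms = LSB/√12 = 35.0952 µV / √12 = 10.13 µV.

10.13 µV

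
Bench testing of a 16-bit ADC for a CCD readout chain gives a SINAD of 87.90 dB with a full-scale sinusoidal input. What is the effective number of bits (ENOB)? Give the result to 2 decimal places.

ENOB = (SINAD − 1.76) / 6.02 = (87.90 − 1.76) / 6.02 = 86.14 / 6.02 = 14.3090.

14.31 bits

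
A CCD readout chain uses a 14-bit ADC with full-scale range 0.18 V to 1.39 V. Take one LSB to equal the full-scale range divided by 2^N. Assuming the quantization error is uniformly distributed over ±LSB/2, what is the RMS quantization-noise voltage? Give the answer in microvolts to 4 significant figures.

Range = 1.39 − (0.18) = 1.21 V.
LSB = 1.21 V ÷ 2^14 = 1.21/16384 V = 73.8525 µV.
RMS of a uniform error over width LSB is LSB/√12 = 21.32 µV.

21.32 µV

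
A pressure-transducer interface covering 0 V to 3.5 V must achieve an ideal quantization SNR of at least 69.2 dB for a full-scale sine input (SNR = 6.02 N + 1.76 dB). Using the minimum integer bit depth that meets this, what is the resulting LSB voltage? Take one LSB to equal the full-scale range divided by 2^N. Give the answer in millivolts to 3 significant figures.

Full-scale range = 3.5 V.
N ≥ (69.2 − 1.76)/6.02 = 11.203 → N_min = 12.
One LSB is 3.5 V / 4096 = 0.854 mV.

0.854 mV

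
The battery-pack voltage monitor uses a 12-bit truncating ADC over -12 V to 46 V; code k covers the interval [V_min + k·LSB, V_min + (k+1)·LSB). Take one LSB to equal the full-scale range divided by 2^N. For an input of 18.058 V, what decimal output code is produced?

The full-scale span is 46 − (-12) = 58 V. LSB = 58 V / 2^12 ≈ 14.16 mV.
code = ⌊(V_in − V_min)/LSB⌋ = ⌊(V_in − V_min) × 2^12 / range⌋
     = ⌊(18.058 − (-12)) × 4096 / 58⌋ = ⌊30.058 × 4096/58⌋
     = ⌊2122.717⌋ = 2122.

2122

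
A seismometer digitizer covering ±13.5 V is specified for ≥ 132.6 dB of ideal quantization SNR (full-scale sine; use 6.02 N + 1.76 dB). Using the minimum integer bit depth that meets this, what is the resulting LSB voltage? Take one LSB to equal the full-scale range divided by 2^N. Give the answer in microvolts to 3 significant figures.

Full-scale range = 13.5 V − (-13.5 V) = 27 V.
Solving 6.02 N ≥ 132.6 − 1.76: N ≥ 21.734. Round up → N = 22.
Step size = 27/4194304 V = 6.44 µV.

6.44 µV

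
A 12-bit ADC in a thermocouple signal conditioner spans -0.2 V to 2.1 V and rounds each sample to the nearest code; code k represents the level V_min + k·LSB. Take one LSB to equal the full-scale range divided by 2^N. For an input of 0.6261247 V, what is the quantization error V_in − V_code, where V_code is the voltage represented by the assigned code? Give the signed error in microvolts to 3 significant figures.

Full-scale range = 2.1 V − (-0.2 V) = 2.3 V. LSB = 2.3 V / 2^12 ≈ 0.5615 mV.
(0.6261247 − (-0.2)) / LSB = 0.8261247 × 4096/2.3 = 1471.2203. Nearest integer: k = 1471.
V_code = V_min + k × range/2^12 = -0.2 + 1471 × 2.3/4096 = 0.6260009766 V.
V_in − V_code = 0.6261247 − (0.6260009766) = +124 µV.

+124 µV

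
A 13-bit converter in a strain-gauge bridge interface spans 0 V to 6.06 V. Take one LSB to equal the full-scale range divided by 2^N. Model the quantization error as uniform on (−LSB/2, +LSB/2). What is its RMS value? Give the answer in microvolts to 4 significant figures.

213.5 µV

V_FS = 6.06 V.
One LSB is 6.06 V / 8192 = 0.739746 mV.
RMS of a uniform error over width LSB is LSB/√12 = 213.5 µV.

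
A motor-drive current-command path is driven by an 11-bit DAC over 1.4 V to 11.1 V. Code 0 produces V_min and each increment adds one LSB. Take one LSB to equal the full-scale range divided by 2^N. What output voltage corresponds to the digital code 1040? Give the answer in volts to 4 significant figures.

Full-scale range = 11.1 V − (1.4 V) = 9.7 V. LSB = 9.7 V / 2^11.
V_out = 1.4 + 1040 × (9.7/2048) V
      = 1.4 V + 4.92578 V = 6.32578 V.

6.326 V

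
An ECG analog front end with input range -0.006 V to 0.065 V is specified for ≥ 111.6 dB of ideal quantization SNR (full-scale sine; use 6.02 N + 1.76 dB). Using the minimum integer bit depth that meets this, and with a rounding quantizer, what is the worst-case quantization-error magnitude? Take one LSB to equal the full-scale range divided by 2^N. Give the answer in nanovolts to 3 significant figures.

Range = 0.065 − (-0.006) = 0.071 V.
Solving 6.02 N ≥ 111.6 − 1.76: N ≥ 18.246. Round up → N = 19.
Step size = 0.071/524288 V = 135.42 nV.
Half an LSB is 67.7 nV.

67.7 nV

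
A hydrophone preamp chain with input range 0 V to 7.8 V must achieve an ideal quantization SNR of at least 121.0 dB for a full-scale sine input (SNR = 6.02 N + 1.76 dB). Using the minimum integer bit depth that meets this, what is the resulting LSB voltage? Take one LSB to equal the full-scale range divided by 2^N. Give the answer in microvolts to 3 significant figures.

7.44 µV

Span = 7.8 V.
6.02 N + 1.76 ≥ 121.0 gives N ≥ 19.807, so the minimum integer is 20.
Step size = 7.8/1048576 V = 7.44 µV.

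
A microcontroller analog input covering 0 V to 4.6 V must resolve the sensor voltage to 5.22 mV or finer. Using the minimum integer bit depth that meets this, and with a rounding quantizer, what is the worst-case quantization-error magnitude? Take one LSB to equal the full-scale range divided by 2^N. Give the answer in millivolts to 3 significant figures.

2.25 mV

Full-scale range = 4.6 V.
Levels needed ≥ 4.6/5.22 mV = 881.2. 2^10 = 1024 suffices, so N_min = 10.
LSB = 4.6 V / 2^10 = 4.4922 mV.
Half an LSB is 2.25 mV.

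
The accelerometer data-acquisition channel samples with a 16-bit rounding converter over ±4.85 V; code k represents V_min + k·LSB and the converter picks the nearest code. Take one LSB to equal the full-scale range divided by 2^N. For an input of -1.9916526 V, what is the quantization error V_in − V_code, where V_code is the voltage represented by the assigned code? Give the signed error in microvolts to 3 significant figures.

−26.6 µV

Full-scale range = 4.85 V − (-4.85 V) = 9.7 V. LSB = 9.7 V / 2^16 ≈ 148.0 µV.
(-1.9916526 − (-4.85)) / LSB = 2.8583474 × 65536/9.7 = 19311.8201. Nearest integer: k = 19312.
V_code = V_min + k × range/2^16 = -4.85 + 19312 × 9.7/65536 = -1.9916259766 V.
Error = V_in − V_code = -1.9916526 − (-1.9916259766) = −26.6 µV.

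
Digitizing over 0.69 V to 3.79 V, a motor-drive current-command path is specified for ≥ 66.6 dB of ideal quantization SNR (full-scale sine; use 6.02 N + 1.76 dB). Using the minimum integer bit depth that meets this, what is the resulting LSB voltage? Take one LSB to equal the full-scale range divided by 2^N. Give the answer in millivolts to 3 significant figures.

1.51 mV

Range = 3.79 − (0.69) = 3.1 V.
Required N = ⌈(66.6 − 1.76)/6.02⌉ = ⌈10.771⌉ = 11.
One LSB is 3.1 V / 2048 = 1.51 mV.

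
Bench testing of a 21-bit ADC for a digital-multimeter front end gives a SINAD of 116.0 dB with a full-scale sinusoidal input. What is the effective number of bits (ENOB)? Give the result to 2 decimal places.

ENOB = (SINAD − 1.76) / 6.02 = (116.0 − 1.76) / 6.02 = 114.24 / 6.02 = 18.9767.

18.98 bits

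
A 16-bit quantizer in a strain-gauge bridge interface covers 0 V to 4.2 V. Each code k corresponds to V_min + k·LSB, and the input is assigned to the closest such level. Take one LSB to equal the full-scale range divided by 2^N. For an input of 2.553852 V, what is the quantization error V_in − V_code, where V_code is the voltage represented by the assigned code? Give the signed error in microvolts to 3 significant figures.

Span = 4.2 V. LSB = 4.2 V / 2^16 ≈ 64.09 µV.
Position in LSBs: (2.553852 − (0)) × 65536/4.2 = 39849.8202; rounding gives k = 39850.
V_code = V_min + k × range/2^16 = 0 + 39850 × 4.2/65536 = 2.5538635254 V.
e = 2.553852 − (2.5538635254) = −11.5 µV.

−11.5 µV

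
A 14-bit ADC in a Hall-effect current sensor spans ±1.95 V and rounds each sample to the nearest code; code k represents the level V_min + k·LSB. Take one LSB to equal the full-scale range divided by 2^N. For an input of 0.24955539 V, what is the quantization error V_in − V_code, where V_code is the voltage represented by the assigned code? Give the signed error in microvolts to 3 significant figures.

The full-scale span is 1.95 − (-1.95) = 3.9 V. LSB = 3.9 V / 2^14 ≈ 238.0 µV.
Position in LSBs: (0.24955539 − (-1.95)) × 16384/3.9 = 9240.3886; rounding gives k = 9240.
Reconstructed level: -1.95 + 9240 × 3.9/16384 V = 0.24946289063 V.
V_in − V_code = 0.24955539 − (0.24946289063) = +92.5 µV.

+92.5 µV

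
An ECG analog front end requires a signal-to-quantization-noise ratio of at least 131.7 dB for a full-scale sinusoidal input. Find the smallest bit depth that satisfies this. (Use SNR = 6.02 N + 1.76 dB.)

22 bits

N ≥ (131.7 − 1.76)/6.02 = 21.585 → N_min = 22.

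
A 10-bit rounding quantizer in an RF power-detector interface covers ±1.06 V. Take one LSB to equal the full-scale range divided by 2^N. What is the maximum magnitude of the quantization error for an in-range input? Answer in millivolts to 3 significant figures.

1.04 mV

Span: 1.06 V − (-1.06 V) = 2.12 V.
One LSB is 2.12 V / 1024 = 2.0703 mV.
|e|_max = LSB/2 = 1.04 mV.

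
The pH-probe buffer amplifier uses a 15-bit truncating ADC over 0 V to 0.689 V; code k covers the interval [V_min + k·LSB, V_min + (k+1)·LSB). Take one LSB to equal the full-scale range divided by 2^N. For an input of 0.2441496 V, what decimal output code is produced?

Full-scale range = 0.689 V. LSB = 0.689 V / 2^15 ≈ 21.03 µV.
code = ⌊(V_in − V_min)/LSB⌋ = ⌊(V_in − V_min) × 2^15 / range⌋
     = ⌊(0.2441496 − (0)) × 32768 / 0.689⌋ = ⌊0.2441496 × 32768/0.689⌋
     = ⌊11611.457⌋ = 11611.

11611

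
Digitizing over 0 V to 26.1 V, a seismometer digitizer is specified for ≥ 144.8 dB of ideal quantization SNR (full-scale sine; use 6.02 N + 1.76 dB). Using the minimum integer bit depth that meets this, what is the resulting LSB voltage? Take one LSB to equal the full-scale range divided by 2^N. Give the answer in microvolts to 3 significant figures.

V_FS = 26.1 V.
6.02 N + 1.76 ≥ 144.8 gives N ≥ 23.761, so the minimum integer is 24.
Step size = 26.1/16777216 V = 1.56 µV.

1.56 µV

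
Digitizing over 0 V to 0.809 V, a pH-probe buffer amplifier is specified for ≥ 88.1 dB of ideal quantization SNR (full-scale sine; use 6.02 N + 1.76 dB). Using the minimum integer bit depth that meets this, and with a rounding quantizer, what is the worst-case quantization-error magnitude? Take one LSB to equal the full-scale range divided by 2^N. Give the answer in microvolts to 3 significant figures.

Full-scale range = 0.809 V.
N ≥ (88.1 − 1.76)/6.02 = 14.342 → N_min = 15.
Step size = 0.809/32768 V = 24.689 µV.
|e|_max = LSB/2 = 12.3 µV.

12.3 µV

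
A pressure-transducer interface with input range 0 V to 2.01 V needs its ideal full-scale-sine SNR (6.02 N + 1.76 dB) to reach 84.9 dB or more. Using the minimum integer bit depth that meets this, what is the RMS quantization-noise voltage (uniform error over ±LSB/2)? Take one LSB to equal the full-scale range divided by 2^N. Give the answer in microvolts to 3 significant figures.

35.4 µV

Span = 2.01 V.
N ≥ (84.9 − 1.76)/6.02 = 13.811 → N_min = 14.
One LSB is 2.01 V / 16384 = 122.68 µV.
RMS noise = LSB/√12 = 35.4 µV.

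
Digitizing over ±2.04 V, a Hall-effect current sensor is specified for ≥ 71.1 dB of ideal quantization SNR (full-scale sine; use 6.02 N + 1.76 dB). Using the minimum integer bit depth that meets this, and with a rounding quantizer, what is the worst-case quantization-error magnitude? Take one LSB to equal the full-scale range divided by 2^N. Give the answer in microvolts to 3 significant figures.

498 µV

Range = 2.04 − (-2.04) = 4.08 V.
Required N = ⌈(71.1 − 1.76)/6.02⌉ = ⌈11.518⌉ = 12.
One LSB is 4.08 V / 4096 = 0.99609 mV.
|e|_max = LSB/2 = 498 µV.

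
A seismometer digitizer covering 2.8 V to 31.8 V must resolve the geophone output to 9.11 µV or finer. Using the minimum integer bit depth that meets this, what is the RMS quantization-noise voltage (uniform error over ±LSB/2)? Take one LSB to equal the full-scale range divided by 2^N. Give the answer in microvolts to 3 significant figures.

2.00 µV

Full-scale range = 31.8 V − (2.8 V) = 29 V.
Need 2^N ≥ 29 V / 9.11 µV = 3.183e6 → N_min = 22.
Step size = 29/4194304 V = 6.9141 µV.
V_rms = LSB/√12 = 2.00 µV.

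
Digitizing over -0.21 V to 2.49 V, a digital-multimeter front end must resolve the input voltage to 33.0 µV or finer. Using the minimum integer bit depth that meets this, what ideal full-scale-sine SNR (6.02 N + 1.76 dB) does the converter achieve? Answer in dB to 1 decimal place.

104.1 dB

The full-scale span is 2.49 − (-0.21) = 2.7 V.
Need 2^N ≥ 2.7 V / 33.0 µV = 81820 → N_min = 17.
SNR = 6.02 × 17 + 1.76 = 104.10 dB.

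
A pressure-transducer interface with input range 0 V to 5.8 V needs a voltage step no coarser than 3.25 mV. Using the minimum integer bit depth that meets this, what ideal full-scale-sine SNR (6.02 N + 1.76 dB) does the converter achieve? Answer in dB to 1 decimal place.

Range is 5.8 V.
5.8 V / 3.25 mV = 1785. Since 2^10 = 1024 and 2^11 = 2048, N = 11.
SNR = 6.02 × 11 + 1.76 = 67.98 dB.

68.0 dB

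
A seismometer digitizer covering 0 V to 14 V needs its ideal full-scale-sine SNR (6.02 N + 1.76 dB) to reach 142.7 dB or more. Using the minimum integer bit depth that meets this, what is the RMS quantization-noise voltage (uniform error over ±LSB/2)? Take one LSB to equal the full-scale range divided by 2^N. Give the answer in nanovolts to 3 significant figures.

241 nV

V_FS = 14 V.
6.02 N + 1.76 ≥ 142.7 gives N ≥ 23.412, so the minimum integer is 24.
One LSB is 14 V / 16777216 = 0.83447 µV.
RMS noise = LSB/√12 = 241 nV.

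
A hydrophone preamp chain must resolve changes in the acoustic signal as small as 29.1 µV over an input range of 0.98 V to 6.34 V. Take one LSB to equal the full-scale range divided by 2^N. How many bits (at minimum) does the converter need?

Range = 6.34 − (0.98) = 5.36 V.
5.36 V / 29.1 µV = 184200. Since 2^17 = 131072 and 2^18 = 262144, N = 18.

18 bits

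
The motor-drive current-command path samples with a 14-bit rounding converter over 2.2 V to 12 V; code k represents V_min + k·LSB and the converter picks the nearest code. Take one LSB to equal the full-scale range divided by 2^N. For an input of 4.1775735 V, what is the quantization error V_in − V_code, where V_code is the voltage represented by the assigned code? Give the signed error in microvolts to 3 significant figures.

+108 µV

Range = 12 − (2.2) = 9.8 V. LSB = 9.8 V / 2^14 ≈ 0.5981 mV.
Position in LSBs: (4.1775735 − (2.2)) × 16384/9.8 = 3306.1800; rounding gives k = 3306.
V_code = 2.2 + (3306/16384) × 9.8 = 4.1774658203 V.
e = 4.1775735 − (4.1774658203) = +108 µV.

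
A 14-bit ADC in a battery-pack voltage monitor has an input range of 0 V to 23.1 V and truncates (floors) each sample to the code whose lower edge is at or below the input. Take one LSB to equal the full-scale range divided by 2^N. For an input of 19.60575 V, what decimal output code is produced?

13905

Full-scale range = 23.1 V. LSB = 23.1 V / 2^14 ≈ 1.410 mV.
(V_in − V_min) × 2^14/range = (19.60575 − (0)) × 16384/23.1 = 13905.654.
Floor → code = 13905.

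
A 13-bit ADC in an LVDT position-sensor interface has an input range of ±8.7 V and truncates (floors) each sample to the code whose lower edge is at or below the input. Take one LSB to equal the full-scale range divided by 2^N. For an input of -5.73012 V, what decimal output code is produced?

1398

Range = 8.7 − (-8.7) = 17.4 V. LSB = 17.4 V / 2^13 ≈ 2.124 mV.
V_in − V_min = -5.73012 − (-8.7) = 2.96988 V.
Divide by LSB: 2.96988 × 8192/17.4 = 1398.2332.
Truncating gives code 1398.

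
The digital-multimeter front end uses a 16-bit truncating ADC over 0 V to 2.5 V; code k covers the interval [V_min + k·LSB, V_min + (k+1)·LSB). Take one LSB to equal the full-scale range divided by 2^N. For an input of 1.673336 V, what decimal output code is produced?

43865

V_FS = 2.5 V. LSB = 2.5 V / 2^16 ≈ 38.15 µV.
V_in − V_min = 1.673336 − (0) = 1.673336 V.
Divide by LSB: 1.673336 × 65536/2.5 = 43865.4992.
Truncating gives code 43865.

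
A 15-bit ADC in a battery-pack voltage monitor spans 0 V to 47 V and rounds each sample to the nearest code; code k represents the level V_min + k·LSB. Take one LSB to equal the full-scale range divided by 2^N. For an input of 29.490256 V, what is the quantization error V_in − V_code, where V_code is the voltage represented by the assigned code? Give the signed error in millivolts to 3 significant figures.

V_FS = 47 V. LSB = 47 V / 2^15 ≈ 1.434 mV.
(29.490256 − (0)) / LSB = 29.490256 × 32768/47 = 20560.3555. Nearest integer: k = 20560.
V_code = 0 + (20560/32768) × 47 = 29.489746094 V.
Error = V_in − V_code = 29.490256 − (29.489746094) = +0.510 mV.

+0.510 mV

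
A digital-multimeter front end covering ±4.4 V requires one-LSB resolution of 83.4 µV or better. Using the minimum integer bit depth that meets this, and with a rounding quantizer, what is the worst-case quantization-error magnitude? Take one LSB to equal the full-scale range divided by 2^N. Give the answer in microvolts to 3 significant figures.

Span: 4.4 V − (-4.4 V) = 8.8 V.
Required number of levels: 8.8/83.4 µV = 105520; smallest N with 2^N ≥ that is 17.
One LSB is 8.8 V / 131072 = 67.139 µV.
Half an LSB is 33.6 µV.

33.6 µV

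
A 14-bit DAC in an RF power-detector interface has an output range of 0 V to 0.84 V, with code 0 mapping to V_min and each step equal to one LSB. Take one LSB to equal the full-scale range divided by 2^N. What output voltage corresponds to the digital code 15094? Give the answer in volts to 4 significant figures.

Span = 0.84 V. LSB = 0.84 V / 2^14.
V_out = V_min + code × LSB = 0 V + 15094 × 0.84 V / 16384
      = 0 V + 0.773862 V = 0.773862 V.

0.7739 V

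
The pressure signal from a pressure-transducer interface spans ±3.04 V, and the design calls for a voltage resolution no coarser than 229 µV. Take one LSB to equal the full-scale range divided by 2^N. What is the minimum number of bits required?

Range = 3.04 − (-3.04) = 6.08 V.
Levels needed ≥ 6.08/229 µV = 26550. 2^15 = 32768 suffices, so N_min = 15.

15 bits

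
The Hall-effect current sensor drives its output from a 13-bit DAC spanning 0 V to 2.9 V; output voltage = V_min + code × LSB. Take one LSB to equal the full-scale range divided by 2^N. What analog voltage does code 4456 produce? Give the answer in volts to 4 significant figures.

1.577 V

V_FS = 2.9 V. LSB = 2.9 V / 2^13.
V_out = 0 + 4456 × (2.9/8192) V
      = 0 + 1.57744 = 1.57744 V.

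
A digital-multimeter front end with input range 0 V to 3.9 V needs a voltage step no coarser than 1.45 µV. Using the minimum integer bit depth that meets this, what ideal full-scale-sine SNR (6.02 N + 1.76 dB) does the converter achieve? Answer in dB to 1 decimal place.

V_FS = 3.9 V.
Required number of levels: 3.9/1.45 µV = 2.6897e6; smallest N with 2^N ≥ that is 22.
SNR = 6.02 × 22 + 1.76 = 134.20 dB.

134.2 dB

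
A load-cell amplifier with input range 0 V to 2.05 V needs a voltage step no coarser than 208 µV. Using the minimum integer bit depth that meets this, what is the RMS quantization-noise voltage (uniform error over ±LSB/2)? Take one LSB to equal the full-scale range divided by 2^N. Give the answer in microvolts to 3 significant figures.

Range is 2.05 V.
Required number of levels: 2.05/208 µV = 9855.8; smallest N with 2^N ≥ that is 14.
LSB = 2.05 V ÷ 2^14 = 2.05/16384 V = 125.12 µV.
σ_q = LSB/√12 = 125.12 µV/3.4641 = 36.1 µV.

36.1 µV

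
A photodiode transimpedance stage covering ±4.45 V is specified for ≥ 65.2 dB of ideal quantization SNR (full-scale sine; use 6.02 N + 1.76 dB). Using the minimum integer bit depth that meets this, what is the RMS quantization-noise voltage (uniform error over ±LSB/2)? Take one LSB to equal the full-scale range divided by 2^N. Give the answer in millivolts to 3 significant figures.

The full-scale span is 4.45 − (-4.45) = 8.9 V.
Required N = ⌈(65.2 − 1.76)/6.02⌉ = ⌈10.538⌉ = 11.
LSB = 8.9 V / 2^11 = 4.3457 mV.
V_rms = LSB/√12 = 1.25 mV.

1.25 mV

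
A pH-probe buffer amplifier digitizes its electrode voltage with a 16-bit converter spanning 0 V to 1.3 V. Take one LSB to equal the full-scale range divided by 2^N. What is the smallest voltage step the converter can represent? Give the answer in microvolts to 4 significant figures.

Range is 1.3 V.
2^16 = 65536 levels.
LSB = 1.3 V ÷ 2^16 = 1.3/65536 V = 19.84 µV.

19.84 µV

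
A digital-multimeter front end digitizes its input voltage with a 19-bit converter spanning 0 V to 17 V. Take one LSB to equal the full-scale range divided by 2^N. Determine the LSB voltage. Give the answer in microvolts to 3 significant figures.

32.4 µV

Range is 17 V.
Number of codes = 2^19 = 524288.
One LSB is 17 V / 524288 = 32.4 µV.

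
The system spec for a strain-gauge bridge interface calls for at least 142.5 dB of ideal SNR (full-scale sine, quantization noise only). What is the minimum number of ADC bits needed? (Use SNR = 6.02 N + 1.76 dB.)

6.02 N + 1.76 ≥ 142.5 gives N ≥ 23.379, so the minimum integer is 24.

24 bits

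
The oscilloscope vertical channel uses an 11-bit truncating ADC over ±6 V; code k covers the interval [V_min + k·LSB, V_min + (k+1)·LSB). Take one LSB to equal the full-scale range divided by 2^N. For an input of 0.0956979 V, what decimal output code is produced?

The full-scale span is 6 − (-6) = 12 V. LSB = 12 V / 2^11 ≈ 5.859 mV.
code = ⌊(V_in − V_min)/LSB⌋ = ⌊(V_in − V_min) × 2^11 / range⌋
     = ⌊(0.0956979 − (-6)) × 2048 / 12⌋ = ⌊6.0956979 × 2048/12⌋
     = ⌊1040.332⌋ = 1040.

1040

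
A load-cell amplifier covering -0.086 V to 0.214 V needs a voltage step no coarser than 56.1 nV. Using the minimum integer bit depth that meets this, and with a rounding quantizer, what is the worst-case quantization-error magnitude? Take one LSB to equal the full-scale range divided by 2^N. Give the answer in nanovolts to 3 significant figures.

17.9 nV

Span: 0.214 V − (-0.086 V) = 0.3 V.
0.3 V / 56.1 nV = 5.348e6. Since 2^22 = 4194304 and 2^23 = 8388608, N = 23.
Step size = 0.3/8388608 V = 35.763 nV.
Max error for round-to-nearest is LSB/2 = 17.9 nV.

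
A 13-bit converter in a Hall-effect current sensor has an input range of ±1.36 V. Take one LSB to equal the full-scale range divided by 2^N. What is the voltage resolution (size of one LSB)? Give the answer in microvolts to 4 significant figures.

332.0 µV

Range = 1.36 − (-1.36) = 2.72 V.
There are 2^13 = 8192 steps.
One LSB is 2.72 V / 8192 = 332.0 µV.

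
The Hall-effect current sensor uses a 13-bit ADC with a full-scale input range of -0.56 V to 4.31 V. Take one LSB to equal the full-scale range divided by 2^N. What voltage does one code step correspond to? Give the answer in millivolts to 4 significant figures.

Span: 4.31 V − (-0.56 V) = 4.87 V.
Number of codes = 2^13 = 8192.
LSB = 4.87 V / 2^13 = 0.5945 mV.

0.5945 mV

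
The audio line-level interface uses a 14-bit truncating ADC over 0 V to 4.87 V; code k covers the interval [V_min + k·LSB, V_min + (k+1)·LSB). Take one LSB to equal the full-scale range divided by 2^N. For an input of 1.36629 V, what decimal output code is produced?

4596

Span = 4.87 V. LSB = 4.87 V / 2^14 ≈ 297.2 µV.
(V_in − V_min) × 2^14/range = (1.36629 − (0)) × 16384/4.87 = 4596.570.
Floor → code = 4596.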